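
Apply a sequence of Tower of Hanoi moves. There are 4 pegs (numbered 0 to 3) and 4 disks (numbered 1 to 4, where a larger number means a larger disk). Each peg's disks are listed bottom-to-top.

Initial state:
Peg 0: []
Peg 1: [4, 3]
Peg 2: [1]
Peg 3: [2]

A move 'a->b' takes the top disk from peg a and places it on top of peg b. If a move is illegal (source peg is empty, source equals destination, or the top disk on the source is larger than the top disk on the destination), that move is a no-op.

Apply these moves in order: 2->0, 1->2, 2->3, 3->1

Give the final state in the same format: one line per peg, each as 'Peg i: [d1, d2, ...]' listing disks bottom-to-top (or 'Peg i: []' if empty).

After move 1 (2->0):
Peg 0: [1]
Peg 1: [4, 3]
Peg 2: []
Peg 3: [2]

After move 2 (1->2):
Peg 0: [1]
Peg 1: [4]
Peg 2: [3]
Peg 3: [2]

After move 3 (2->3):
Peg 0: [1]
Peg 1: [4]
Peg 2: [3]
Peg 3: [2]

After move 4 (3->1):
Peg 0: [1]
Peg 1: [4, 2]
Peg 2: [3]
Peg 3: []

Answer: Peg 0: [1]
Peg 1: [4, 2]
Peg 2: [3]
Peg 3: []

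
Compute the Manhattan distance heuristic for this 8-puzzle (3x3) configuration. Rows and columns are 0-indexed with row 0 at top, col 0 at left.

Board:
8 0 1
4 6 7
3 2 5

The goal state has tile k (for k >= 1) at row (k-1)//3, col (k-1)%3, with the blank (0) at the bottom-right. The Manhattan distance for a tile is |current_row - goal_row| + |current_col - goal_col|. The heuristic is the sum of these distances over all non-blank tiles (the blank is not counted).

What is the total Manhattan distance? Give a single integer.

Tile 8: (0,0)->(2,1) = 3
Tile 1: (0,2)->(0,0) = 2
Tile 4: (1,0)->(1,0) = 0
Tile 6: (1,1)->(1,2) = 1
Tile 7: (1,2)->(2,0) = 3
Tile 3: (2,0)->(0,2) = 4
Tile 2: (2,1)->(0,1) = 2
Tile 5: (2,2)->(1,1) = 2
Sum: 3 + 2 + 0 + 1 + 3 + 4 + 2 + 2 = 17

Answer: 17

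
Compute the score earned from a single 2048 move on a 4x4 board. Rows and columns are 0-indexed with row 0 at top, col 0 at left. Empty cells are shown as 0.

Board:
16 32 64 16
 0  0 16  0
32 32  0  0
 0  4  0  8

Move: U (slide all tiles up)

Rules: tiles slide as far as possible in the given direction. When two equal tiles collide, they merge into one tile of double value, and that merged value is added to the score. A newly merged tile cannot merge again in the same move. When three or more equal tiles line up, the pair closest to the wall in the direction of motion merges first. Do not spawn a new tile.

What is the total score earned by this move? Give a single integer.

Slide up:
col 0: [16, 0, 32, 0] -> [16, 32, 0, 0]  score +0 (running 0)
col 1: [32, 0, 32, 4] -> [64, 4, 0, 0]  score +64 (running 64)
col 2: [64, 16, 0, 0] -> [64, 16, 0, 0]  score +0 (running 64)
col 3: [16, 0, 0, 8] -> [16, 8, 0, 0]  score +0 (running 64)
Board after move:
16 64 64 16
32  4 16  8
 0  0  0  0
 0  0  0  0

Answer: 64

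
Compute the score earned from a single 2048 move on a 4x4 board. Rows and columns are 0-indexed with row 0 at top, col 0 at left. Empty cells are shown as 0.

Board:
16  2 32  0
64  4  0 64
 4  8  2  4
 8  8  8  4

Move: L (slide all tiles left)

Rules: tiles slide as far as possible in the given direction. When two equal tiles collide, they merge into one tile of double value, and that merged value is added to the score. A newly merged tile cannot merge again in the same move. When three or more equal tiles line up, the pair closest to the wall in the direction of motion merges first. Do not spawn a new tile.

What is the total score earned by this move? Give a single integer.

Slide left:
row 0: [16, 2, 32, 0] -> [16, 2, 32, 0]  score +0 (running 0)
row 1: [64, 4, 0, 64] -> [64, 4, 64, 0]  score +0 (running 0)
row 2: [4, 8, 2, 4] -> [4, 8, 2, 4]  score +0 (running 0)
row 3: [8, 8, 8, 4] -> [16, 8, 4, 0]  score +16 (running 16)
Board after move:
16  2 32  0
64  4 64  0
 4  8  2  4
16  8  4  0

Answer: 16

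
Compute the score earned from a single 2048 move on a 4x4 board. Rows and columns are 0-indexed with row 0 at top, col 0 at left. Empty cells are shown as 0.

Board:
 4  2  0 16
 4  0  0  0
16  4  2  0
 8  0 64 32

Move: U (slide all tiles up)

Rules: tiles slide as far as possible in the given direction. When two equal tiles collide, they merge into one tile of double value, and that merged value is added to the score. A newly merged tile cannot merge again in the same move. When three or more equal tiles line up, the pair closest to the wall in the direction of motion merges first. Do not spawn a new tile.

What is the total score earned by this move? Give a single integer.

Answer: 8

Derivation:
Slide up:
col 0: [4, 4, 16, 8] -> [8, 16, 8, 0]  score +8 (running 8)
col 1: [2, 0, 4, 0] -> [2, 4, 0, 0]  score +0 (running 8)
col 2: [0, 0, 2, 64] -> [2, 64, 0, 0]  score +0 (running 8)
col 3: [16, 0, 0, 32] -> [16, 32, 0, 0]  score +0 (running 8)
Board after move:
 8  2  2 16
16  4 64 32
 8  0  0  0
 0  0  0  0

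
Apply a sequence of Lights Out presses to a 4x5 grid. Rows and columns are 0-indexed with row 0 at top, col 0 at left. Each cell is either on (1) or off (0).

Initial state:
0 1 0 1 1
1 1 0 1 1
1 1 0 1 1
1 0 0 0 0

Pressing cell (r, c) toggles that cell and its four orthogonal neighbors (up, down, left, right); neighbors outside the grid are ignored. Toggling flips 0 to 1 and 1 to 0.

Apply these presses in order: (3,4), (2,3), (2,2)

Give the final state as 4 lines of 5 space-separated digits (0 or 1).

Answer: 0 1 0 1 1
1 1 1 0 1
1 0 0 1 1
1 0 1 0 1

Derivation:
After press 1 at (3,4):
0 1 0 1 1
1 1 0 1 1
1 1 0 1 0
1 0 0 1 1

After press 2 at (2,3):
0 1 0 1 1
1 1 0 0 1
1 1 1 0 1
1 0 0 0 1

After press 3 at (2,2):
0 1 0 1 1
1 1 1 0 1
1 0 0 1 1
1 0 1 0 1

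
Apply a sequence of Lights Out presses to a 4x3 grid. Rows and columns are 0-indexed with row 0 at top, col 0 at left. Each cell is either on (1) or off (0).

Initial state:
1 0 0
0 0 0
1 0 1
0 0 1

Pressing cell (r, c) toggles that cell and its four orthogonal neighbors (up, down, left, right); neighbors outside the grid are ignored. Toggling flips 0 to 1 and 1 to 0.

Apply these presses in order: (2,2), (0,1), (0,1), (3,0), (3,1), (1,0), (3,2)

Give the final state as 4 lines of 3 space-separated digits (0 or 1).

After press 1 at (2,2):
1 0 0
0 0 1
1 1 0
0 0 0

After press 2 at (0,1):
0 1 1
0 1 1
1 1 0
0 0 0

After press 3 at (0,1):
1 0 0
0 0 1
1 1 0
0 0 0

After press 4 at (3,0):
1 0 0
0 0 1
0 1 0
1 1 0

After press 5 at (3,1):
1 0 0
0 0 1
0 0 0
0 0 1

After press 6 at (1,0):
0 0 0
1 1 1
1 0 0
0 0 1

After press 7 at (3,2):
0 0 0
1 1 1
1 0 1
0 1 0

Answer: 0 0 0
1 1 1
1 0 1
0 1 0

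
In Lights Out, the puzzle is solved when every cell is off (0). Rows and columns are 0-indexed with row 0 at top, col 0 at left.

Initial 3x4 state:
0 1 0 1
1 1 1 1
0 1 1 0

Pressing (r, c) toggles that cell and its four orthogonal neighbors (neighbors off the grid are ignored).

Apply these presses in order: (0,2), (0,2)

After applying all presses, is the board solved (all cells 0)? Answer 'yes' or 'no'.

Answer: no

Derivation:
After press 1 at (0,2):
0 0 1 0
1 1 0 1
0 1 1 0

After press 2 at (0,2):
0 1 0 1
1 1 1 1
0 1 1 0

Lights still on: 8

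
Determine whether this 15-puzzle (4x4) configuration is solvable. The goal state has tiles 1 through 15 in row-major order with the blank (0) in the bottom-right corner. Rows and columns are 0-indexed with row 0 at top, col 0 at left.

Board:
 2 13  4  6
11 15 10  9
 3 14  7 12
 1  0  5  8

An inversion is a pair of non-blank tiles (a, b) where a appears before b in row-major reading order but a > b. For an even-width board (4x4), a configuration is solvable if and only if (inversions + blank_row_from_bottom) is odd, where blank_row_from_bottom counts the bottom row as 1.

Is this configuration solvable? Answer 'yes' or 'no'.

Inversions: 55
Blank is in row 3 (0-indexed from top), which is row 1 counting from the bottom (bottom = 1).
55 + 1 = 56, which is even, so the puzzle is not solvable.

Answer: no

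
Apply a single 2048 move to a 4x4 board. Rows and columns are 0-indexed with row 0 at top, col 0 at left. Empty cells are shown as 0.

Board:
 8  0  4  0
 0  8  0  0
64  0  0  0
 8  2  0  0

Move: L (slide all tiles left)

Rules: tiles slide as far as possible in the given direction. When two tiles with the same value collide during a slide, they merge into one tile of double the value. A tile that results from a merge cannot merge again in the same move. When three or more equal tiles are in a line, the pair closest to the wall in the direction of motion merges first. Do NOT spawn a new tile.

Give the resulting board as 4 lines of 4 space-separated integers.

Slide left:
row 0: [8, 0, 4, 0] -> [8, 4, 0, 0]
row 1: [0, 8, 0, 0] -> [8, 0, 0, 0]
row 2: [64, 0, 0, 0] -> [64, 0, 0, 0]
row 3: [8, 2, 0, 0] -> [8, 2, 0, 0]

Answer:  8  4  0  0
 8  0  0  0
64  0  0  0
 8  2  0  0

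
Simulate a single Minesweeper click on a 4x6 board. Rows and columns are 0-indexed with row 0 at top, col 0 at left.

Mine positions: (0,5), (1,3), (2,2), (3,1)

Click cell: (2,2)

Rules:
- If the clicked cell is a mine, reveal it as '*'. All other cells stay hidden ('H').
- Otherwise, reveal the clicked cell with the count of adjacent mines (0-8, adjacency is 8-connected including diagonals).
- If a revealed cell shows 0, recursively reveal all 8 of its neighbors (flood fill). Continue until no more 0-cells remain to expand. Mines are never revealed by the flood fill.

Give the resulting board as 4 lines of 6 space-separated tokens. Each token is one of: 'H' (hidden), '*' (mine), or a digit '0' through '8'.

H H H H H H
H H H H H H
H H * H H H
H H H H H H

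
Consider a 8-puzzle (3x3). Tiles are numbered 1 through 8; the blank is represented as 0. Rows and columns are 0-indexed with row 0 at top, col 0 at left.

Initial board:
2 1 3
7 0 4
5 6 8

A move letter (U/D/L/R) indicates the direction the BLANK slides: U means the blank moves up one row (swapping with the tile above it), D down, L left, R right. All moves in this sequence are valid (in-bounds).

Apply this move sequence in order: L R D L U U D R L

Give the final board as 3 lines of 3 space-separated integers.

Answer: 2 1 3
0 6 4
7 5 8

Derivation:
After move 1 (L):
2 1 3
0 7 4
5 6 8

After move 2 (R):
2 1 3
7 0 4
5 6 8

After move 3 (D):
2 1 3
7 6 4
5 0 8

After move 4 (L):
2 1 3
7 6 4
0 5 8

After move 5 (U):
2 1 3
0 6 4
7 5 8

After move 6 (U):
0 1 3
2 6 4
7 5 8

After move 7 (D):
2 1 3
0 6 4
7 5 8

After move 8 (R):
2 1 3
6 0 4
7 5 8

After move 9 (L):
2 1 3
0 6 4
7 5 8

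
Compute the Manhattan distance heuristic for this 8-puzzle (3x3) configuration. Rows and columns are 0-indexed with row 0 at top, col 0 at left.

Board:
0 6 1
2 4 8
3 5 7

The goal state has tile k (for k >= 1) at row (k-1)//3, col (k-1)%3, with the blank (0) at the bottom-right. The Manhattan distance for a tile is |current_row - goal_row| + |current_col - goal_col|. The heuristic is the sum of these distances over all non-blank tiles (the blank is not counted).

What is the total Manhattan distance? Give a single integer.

Tile 6: (0,1)->(1,2) = 2
Tile 1: (0,2)->(0,0) = 2
Tile 2: (1,0)->(0,1) = 2
Tile 4: (1,1)->(1,0) = 1
Tile 8: (1,2)->(2,1) = 2
Tile 3: (2,0)->(0,2) = 4
Tile 5: (2,1)->(1,1) = 1
Tile 7: (2,2)->(2,0) = 2
Sum: 2 + 2 + 2 + 1 + 2 + 4 + 1 + 2 = 16

Answer: 16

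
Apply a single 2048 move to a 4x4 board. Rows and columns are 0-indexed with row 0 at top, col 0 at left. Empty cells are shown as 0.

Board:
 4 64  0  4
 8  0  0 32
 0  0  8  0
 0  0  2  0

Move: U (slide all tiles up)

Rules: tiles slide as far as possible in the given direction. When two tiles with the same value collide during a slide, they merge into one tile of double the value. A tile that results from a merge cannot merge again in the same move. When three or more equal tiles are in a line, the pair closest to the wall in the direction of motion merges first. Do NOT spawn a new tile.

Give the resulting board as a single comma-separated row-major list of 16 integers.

Slide up:
col 0: [4, 8, 0, 0] -> [4, 8, 0, 0]
col 1: [64, 0, 0, 0] -> [64, 0, 0, 0]
col 2: [0, 0, 8, 2] -> [8, 2, 0, 0]
col 3: [4, 32, 0, 0] -> [4, 32, 0, 0]

Answer: 4, 64, 8, 4, 8, 0, 2, 32, 0, 0, 0, 0, 0, 0, 0, 0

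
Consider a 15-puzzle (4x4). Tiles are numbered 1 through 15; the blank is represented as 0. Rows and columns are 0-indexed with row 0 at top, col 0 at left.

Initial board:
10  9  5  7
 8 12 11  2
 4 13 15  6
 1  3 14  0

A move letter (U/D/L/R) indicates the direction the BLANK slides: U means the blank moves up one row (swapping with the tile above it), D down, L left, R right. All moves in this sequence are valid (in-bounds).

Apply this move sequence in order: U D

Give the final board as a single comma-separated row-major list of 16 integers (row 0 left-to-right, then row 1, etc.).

After move 1 (U):
10  9  5  7
 8 12 11  2
 4 13 15  0
 1  3 14  6

After move 2 (D):
10  9  5  7
 8 12 11  2
 4 13 15  6
 1  3 14  0

Answer: 10, 9, 5, 7, 8, 12, 11, 2, 4, 13, 15, 6, 1, 3, 14, 0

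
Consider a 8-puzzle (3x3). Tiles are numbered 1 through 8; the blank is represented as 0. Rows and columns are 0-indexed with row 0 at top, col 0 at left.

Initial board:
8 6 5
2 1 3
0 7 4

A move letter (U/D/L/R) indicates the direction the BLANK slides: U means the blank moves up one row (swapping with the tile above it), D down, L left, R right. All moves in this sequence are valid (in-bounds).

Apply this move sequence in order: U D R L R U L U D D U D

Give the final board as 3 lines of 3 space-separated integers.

After move 1 (U):
8 6 5
0 1 3
2 7 4

After move 2 (D):
8 6 5
2 1 3
0 7 4

After move 3 (R):
8 6 5
2 1 3
7 0 4

After move 4 (L):
8 6 5
2 1 3
0 7 4

After move 5 (R):
8 6 5
2 1 3
7 0 4

After move 6 (U):
8 6 5
2 0 3
7 1 4

After move 7 (L):
8 6 5
0 2 3
7 1 4

After move 8 (U):
0 6 5
8 2 3
7 1 4

After move 9 (D):
8 6 5
0 2 3
7 1 4

After move 10 (D):
8 6 5
7 2 3
0 1 4

After move 11 (U):
8 6 5
0 2 3
7 1 4

After move 12 (D):
8 6 5
7 2 3
0 1 4

Answer: 8 6 5
7 2 3
0 1 4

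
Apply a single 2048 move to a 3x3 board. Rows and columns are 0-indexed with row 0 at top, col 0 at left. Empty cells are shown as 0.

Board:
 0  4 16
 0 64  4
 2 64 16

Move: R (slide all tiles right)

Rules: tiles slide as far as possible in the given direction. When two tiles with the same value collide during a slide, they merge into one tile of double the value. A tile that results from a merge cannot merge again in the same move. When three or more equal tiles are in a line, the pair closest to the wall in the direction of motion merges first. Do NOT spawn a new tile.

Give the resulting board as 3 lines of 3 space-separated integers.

Slide right:
row 0: [0, 4, 16] -> [0, 4, 16]
row 1: [0, 64, 4] -> [0, 64, 4]
row 2: [2, 64, 16] -> [2, 64, 16]

Answer:  0  4 16
 0 64  4
 2 64 16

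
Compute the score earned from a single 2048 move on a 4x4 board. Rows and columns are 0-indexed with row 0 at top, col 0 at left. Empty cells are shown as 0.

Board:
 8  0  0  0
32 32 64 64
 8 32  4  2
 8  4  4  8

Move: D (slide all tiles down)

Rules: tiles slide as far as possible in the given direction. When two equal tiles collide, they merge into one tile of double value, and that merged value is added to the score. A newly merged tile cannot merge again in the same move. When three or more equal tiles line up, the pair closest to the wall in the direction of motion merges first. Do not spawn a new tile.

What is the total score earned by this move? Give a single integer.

Slide down:
col 0: [8, 32, 8, 8] -> [0, 8, 32, 16]  score +16 (running 16)
col 1: [0, 32, 32, 4] -> [0, 0, 64, 4]  score +64 (running 80)
col 2: [0, 64, 4, 4] -> [0, 0, 64, 8]  score +8 (running 88)
col 3: [0, 64, 2, 8] -> [0, 64, 2, 8]  score +0 (running 88)
Board after move:
 0  0  0  0
 8  0  0 64
32 64 64  2
16  4  8  8

Answer: 88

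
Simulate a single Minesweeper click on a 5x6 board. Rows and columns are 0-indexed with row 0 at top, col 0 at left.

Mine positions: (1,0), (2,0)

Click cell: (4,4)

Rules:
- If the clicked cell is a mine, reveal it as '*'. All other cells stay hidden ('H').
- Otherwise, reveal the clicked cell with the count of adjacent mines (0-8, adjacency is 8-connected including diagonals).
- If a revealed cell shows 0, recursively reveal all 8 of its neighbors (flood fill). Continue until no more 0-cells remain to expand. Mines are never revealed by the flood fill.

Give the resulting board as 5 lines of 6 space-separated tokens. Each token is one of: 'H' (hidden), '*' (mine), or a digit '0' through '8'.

H 1 0 0 0 0
H 2 0 0 0 0
H 2 0 0 0 0
1 1 0 0 0 0
0 0 0 0 0 0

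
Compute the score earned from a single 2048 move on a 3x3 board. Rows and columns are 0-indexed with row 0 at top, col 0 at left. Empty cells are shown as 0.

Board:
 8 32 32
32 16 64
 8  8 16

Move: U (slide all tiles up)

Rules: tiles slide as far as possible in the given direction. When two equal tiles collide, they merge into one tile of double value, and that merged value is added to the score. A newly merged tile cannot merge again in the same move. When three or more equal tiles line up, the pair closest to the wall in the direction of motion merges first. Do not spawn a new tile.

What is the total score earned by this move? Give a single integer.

Slide up:
col 0: [8, 32, 8] -> [8, 32, 8]  score +0 (running 0)
col 1: [32, 16, 8] -> [32, 16, 8]  score +0 (running 0)
col 2: [32, 64, 16] -> [32, 64, 16]  score +0 (running 0)
Board after move:
 8 32 32
32 16 64
 8  8 16

Answer: 0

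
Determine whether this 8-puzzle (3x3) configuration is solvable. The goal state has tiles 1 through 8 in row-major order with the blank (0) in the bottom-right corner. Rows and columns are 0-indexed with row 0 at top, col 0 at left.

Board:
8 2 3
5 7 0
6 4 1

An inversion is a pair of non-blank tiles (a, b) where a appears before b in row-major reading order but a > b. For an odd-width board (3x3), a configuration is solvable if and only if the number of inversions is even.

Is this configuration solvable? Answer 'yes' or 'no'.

Answer: no

Derivation:
Inversions (pairs i<j in row-major order where tile[i] > tile[j] > 0): 17
17 is odd, so the puzzle is not solvable.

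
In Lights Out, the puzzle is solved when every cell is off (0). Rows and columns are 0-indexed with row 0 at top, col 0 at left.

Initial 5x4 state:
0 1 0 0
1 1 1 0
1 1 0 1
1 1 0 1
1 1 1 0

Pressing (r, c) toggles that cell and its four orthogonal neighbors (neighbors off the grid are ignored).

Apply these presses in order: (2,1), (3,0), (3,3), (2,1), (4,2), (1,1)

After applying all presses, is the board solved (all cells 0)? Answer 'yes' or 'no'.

After press 1 at (2,1):
0 1 0 0
1 0 1 0
0 0 1 1
1 0 0 1
1 1 1 0

After press 2 at (3,0):
0 1 0 0
1 0 1 0
1 0 1 1
0 1 0 1
0 1 1 0

After press 3 at (3,3):
0 1 0 0
1 0 1 0
1 0 1 0
0 1 1 0
0 1 1 1

After press 4 at (2,1):
0 1 0 0
1 1 1 0
0 1 0 0
0 0 1 0
0 1 1 1

After press 5 at (4,2):
0 1 0 0
1 1 1 0
0 1 0 0
0 0 0 0
0 0 0 0

After press 6 at (1,1):
0 0 0 0
0 0 0 0
0 0 0 0
0 0 0 0
0 0 0 0

Lights still on: 0

Answer: yes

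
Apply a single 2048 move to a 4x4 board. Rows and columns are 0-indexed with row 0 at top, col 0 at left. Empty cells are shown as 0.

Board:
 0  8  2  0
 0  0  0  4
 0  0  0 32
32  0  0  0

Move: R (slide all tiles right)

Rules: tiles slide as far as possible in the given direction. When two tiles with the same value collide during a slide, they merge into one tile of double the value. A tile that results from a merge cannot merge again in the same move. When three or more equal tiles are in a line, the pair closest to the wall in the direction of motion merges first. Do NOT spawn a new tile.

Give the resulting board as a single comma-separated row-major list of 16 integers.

Answer: 0, 0, 8, 2, 0, 0, 0, 4, 0, 0, 0, 32, 0, 0, 0, 32

Derivation:
Slide right:
row 0: [0, 8, 2, 0] -> [0, 0, 8, 2]
row 1: [0, 0, 0, 4] -> [0, 0, 0, 4]
row 2: [0, 0, 0, 32] -> [0, 0, 0, 32]
row 3: [32, 0, 0, 0] -> [0, 0, 0, 32]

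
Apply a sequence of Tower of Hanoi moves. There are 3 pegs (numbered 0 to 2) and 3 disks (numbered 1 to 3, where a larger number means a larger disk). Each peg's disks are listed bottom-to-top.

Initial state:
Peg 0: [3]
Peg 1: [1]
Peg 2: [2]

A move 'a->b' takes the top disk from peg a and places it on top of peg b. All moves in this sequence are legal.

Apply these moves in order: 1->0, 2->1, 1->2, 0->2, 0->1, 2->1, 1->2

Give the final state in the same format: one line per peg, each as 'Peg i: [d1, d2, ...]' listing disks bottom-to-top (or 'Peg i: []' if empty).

After move 1 (1->0):
Peg 0: [3, 1]
Peg 1: []
Peg 2: [2]

After move 2 (2->1):
Peg 0: [3, 1]
Peg 1: [2]
Peg 2: []

After move 3 (1->2):
Peg 0: [3, 1]
Peg 1: []
Peg 2: [2]

After move 4 (0->2):
Peg 0: [3]
Peg 1: []
Peg 2: [2, 1]

After move 5 (0->1):
Peg 0: []
Peg 1: [3]
Peg 2: [2, 1]

After move 6 (2->1):
Peg 0: []
Peg 1: [3, 1]
Peg 2: [2]

After move 7 (1->2):
Peg 0: []
Peg 1: [3]
Peg 2: [2, 1]

Answer: Peg 0: []
Peg 1: [3]
Peg 2: [2, 1]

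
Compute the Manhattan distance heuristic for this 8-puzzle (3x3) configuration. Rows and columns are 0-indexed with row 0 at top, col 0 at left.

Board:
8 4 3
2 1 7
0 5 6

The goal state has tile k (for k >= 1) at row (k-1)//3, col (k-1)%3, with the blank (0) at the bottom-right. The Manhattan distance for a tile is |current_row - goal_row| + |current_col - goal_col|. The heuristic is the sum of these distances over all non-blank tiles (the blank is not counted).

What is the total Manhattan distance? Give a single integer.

Answer: 14

Derivation:
Tile 8: (0,0)->(2,1) = 3
Tile 4: (0,1)->(1,0) = 2
Tile 3: (0,2)->(0,2) = 0
Tile 2: (1,0)->(0,1) = 2
Tile 1: (1,1)->(0,0) = 2
Tile 7: (1,2)->(2,0) = 3
Tile 5: (2,1)->(1,1) = 1
Tile 6: (2,2)->(1,2) = 1
Sum: 3 + 2 + 0 + 2 + 2 + 3 + 1 + 1 = 14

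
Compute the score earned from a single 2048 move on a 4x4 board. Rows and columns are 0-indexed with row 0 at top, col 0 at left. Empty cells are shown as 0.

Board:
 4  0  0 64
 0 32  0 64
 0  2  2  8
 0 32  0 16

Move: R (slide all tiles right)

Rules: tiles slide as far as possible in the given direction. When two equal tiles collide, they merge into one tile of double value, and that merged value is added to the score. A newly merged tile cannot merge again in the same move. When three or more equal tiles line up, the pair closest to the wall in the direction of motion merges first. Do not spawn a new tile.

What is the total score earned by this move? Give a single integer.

Slide right:
row 0: [4, 0, 0, 64] -> [0, 0, 4, 64]  score +0 (running 0)
row 1: [0, 32, 0, 64] -> [0, 0, 32, 64]  score +0 (running 0)
row 2: [0, 2, 2, 8] -> [0, 0, 4, 8]  score +4 (running 4)
row 3: [0, 32, 0, 16] -> [0, 0, 32, 16]  score +0 (running 4)
Board after move:
 0  0  4 64
 0  0 32 64
 0  0  4  8
 0  0 32 16

Answer: 4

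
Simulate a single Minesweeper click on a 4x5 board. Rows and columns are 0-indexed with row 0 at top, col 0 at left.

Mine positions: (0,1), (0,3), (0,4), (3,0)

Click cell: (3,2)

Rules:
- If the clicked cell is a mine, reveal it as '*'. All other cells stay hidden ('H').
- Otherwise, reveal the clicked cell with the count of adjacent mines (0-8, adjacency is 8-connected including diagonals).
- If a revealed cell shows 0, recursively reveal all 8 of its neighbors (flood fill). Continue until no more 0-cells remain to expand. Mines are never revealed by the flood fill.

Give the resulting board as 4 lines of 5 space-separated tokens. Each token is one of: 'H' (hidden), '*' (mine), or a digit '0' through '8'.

H H H H H
H 1 2 2 2
H 1 0 0 0
H 1 0 0 0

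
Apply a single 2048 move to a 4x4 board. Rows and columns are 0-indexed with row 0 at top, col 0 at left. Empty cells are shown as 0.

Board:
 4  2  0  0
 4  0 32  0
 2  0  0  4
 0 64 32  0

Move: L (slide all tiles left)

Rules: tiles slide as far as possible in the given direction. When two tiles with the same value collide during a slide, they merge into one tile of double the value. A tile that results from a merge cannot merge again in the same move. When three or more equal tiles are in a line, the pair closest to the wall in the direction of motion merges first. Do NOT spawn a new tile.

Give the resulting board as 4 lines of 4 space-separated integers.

Slide left:
row 0: [4, 2, 0, 0] -> [4, 2, 0, 0]
row 1: [4, 0, 32, 0] -> [4, 32, 0, 0]
row 2: [2, 0, 0, 4] -> [2, 4, 0, 0]
row 3: [0, 64, 32, 0] -> [64, 32, 0, 0]

Answer:  4  2  0  0
 4 32  0  0
 2  4  0  0
64 32  0  0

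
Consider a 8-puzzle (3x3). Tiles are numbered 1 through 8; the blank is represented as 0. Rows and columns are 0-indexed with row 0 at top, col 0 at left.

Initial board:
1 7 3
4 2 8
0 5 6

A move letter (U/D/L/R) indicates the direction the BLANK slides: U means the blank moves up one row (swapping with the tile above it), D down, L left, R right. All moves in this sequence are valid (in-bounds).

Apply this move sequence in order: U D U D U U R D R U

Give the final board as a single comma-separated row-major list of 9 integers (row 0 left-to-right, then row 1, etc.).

Answer: 7, 2, 0, 1, 8, 3, 4, 5, 6

Derivation:
After move 1 (U):
1 7 3
0 2 8
4 5 6

After move 2 (D):
1 7 3
4 2 8
0 5 6

After move 3 (U):
1 7 3
0 2 8
4 5 6

After move 4 (D):
1 7 3
4 2 8
0 5 6

After move 5 (U):
1 7 3
0 2 8
4 5 6

After move 6 (U):
0 7 3
1 2 8
4 5 6

After move 7 (R):
7 0 3
1 2 8
4 5 6

After move 8 (D):
7 2 3
1 0 8
4 5 6

After move 9 (R):
7 2 3
1 8 0
4 5 6

After move 10 (U):
7 2 0
1 8 3
4 5 6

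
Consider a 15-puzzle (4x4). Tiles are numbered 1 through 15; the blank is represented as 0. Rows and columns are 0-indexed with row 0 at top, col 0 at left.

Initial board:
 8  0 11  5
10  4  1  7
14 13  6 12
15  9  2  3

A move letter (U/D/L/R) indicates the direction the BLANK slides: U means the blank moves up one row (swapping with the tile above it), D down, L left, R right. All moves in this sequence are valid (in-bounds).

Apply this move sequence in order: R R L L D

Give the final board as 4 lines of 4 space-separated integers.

Answer:  8  4 11  5
10  0  1  7
14 13  6 12
15  9  2  3

Derivation:
After move 1 (R):
 8 11  0  5
10  4  1  7
14 13  6 12
15  9  2  3

After move 2 (R):
 8 11  5  0
10  4  1  7
14 13  6 12
15  9  2  3

After move 3 (L):
 8 11  0  5
10  4  1  7
14 13  6 12
15  9  2  3

After move 4 (L):
 8  0 11  5
10  4  1  7
14 13  6 12
15  9  2  3

After move 5 (D):
 8  4 11  5
10  0  1  7
14 13  6 12
15  9  2  3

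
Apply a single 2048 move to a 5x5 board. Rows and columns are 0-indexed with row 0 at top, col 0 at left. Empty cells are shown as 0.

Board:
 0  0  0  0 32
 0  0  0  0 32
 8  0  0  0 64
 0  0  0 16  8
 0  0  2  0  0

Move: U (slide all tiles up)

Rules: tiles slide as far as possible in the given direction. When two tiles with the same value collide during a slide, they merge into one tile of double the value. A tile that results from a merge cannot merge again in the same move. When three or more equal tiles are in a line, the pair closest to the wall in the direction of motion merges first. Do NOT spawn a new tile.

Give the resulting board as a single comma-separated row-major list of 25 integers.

Slide up:
col 0: [0, 0, 8, 0, 0] -> [8, 0, 0, 0, 0]
col 1: [0, 0, 0, 0, 0] -> [0, 0, 0, 0, 0]
col 2: [0, 0, 0, 0, 2] -> [2, 0, 0, 0, 0]
col 3: [0, 0, 0, 16, 0] -> [16, 0, 0, 0, 0]
col 4: [32, 32, 64, 8, 0] -> [64, 64, 8, 0, 0]

Answer: 8, 0, 2, 16, 64, 0, 0, 0, 0, 64, 0, 0, 0, 0, 8, 0, 0, 0, 0, 0, 0, 0, 0, 0, 0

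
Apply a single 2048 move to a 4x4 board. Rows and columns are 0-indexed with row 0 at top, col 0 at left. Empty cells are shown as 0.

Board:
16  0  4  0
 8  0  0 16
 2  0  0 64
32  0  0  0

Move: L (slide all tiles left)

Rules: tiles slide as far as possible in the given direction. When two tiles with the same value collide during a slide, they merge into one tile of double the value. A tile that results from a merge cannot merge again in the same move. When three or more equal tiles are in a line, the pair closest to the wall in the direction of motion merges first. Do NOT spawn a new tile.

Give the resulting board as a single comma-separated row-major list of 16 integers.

Answer: 16, 4, 0, 0, 8, 16, 0, 0, 2, 64, 0, 0, 32, 0, 0, 0

Derivation:
Slide left:
row 0: [16, 0, 4, 0] -> [16, 4, 0, 0]
row 1: [8, 0, 0, 16] -> [8, 16, 0, 0]
row 2: [2, 0, 0, 64] -> [2, 64, 0, 0]
row 3: [32, 0, 0, 0] -> [32, 0, 0, 0]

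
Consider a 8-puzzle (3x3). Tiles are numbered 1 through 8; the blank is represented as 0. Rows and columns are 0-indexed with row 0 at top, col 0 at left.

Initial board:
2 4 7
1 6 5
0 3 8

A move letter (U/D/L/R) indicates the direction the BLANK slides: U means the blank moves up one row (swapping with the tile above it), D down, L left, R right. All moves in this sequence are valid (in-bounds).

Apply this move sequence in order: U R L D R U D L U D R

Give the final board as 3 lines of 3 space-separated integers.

Answer: 2 4 7
1 6 5
3 0 8

Derivation:
After move 1 (U):
2 4 7
0 6 5
1 3 8

After move 2 (R):
2 4 7
6 0 5
1 3 8

After move 3 (L):
2 4 7
0 6 5
1 3 8

After move 4 (D):
2 4 7
1 6 5
0 3 8

After move 5 (R):
2 4 7
1 6 5
3 0 8

After move 6 (U):
2 4 7
1 0 5
3 6 8

After move 7 (D):
2 4 7
1 6 5
3 0 8

After move 8 (L):
2 4 7
1 6 5
0 3 8

After move 9 (U):
2 4 7
0 6 5
1 3 8

After move 10 (D):
2 4 7
1 6 5
0 3 8

After move 11 (R):
2 4 7
1 6 5
3 0 8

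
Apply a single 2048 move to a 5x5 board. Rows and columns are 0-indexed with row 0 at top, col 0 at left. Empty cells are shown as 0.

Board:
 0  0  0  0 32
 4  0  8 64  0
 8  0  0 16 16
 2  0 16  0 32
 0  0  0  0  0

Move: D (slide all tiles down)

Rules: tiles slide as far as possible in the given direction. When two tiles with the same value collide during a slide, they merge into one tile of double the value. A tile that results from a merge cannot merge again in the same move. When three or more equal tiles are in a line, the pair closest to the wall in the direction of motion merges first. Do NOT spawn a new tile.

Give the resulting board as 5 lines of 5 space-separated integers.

Answer:  0  0  0  0  0
 0  0  0  0  0
 4  0  0  0 32
 8  0  8 64 16
 2  0 16 16 32

Derivation:
Slide down:
col 0: [0, 4, 8, 2, 0] -> [0, 0, 4, 8, 2]
col 1: [0, 0, 0, 0, 0] -> [0, 0, 0, 0, 0]
col 2: [0, 8, 0, 16, 0] -> [0, 0, 0, 8, 16]
col 3: [0, 64, 16, 0, 0] -> [0, 0, 0, 64, 16]
col 4: [32, 0, 16, 32, 0] -> [0, 0, 32, 16, 32]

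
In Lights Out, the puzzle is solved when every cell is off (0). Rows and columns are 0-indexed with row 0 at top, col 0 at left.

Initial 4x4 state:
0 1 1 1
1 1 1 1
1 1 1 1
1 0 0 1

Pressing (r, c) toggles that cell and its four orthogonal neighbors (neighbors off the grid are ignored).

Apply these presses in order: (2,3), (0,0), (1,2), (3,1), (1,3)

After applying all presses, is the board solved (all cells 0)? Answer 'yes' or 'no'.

Answer: no

Derivation:
After press 1 at (2,3):
0 1 1 1
1 1 1 0
1 1 0 0
1 0 0 0

After press 2 at (0,0):
1 0 1 1
0 1 1 0
1 1 0 0
1 0 0 0

After press 3 at (1,2):
1 0 0 1
0 0 0 1
1 1 1 0
1 0 0 0

After press 4 at (3,1):
1 0 0 1
0 0 0 1
1 0 1 0
0 1 1 0

After press 5 at (1,3):
1 0 0 0
0 0 1 0
1 0 1 1
0 1 1 0

Lights still on: 7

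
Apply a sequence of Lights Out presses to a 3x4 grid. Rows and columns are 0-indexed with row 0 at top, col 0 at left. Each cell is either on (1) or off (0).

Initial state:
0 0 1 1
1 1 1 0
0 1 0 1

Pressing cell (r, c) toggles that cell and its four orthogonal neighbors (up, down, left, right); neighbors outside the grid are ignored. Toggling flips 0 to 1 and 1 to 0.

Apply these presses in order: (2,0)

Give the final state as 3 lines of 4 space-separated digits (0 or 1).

After press 1 at (2,0):
0 0 1 1
0 1 1 0
1 0 0 1

Answer: 0 0 1 1
0 1 1 0
1 0 0 1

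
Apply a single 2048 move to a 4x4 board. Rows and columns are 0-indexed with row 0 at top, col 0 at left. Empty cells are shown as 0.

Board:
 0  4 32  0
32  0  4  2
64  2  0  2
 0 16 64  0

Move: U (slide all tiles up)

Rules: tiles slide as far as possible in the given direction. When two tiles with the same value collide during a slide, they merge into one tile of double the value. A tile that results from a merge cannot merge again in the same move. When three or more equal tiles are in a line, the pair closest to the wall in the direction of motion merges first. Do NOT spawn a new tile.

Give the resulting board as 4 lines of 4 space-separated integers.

Answer: 32  4 32  4
64  2  4  0
 0 16 64  0
 0  0  0  0

Derivation:
Slide up:
col 0: [0, 32, 64, 0] -> [32, 64, 0, 0]
col 1: [4, 0, 2, 16] -> [4, 2, 16, 0]
col 2: [32, 4, 0, 64] -> [32, 4, 64, 0]
col 3: [0, 2, 2, 0] -> [4, 0, 0, 0]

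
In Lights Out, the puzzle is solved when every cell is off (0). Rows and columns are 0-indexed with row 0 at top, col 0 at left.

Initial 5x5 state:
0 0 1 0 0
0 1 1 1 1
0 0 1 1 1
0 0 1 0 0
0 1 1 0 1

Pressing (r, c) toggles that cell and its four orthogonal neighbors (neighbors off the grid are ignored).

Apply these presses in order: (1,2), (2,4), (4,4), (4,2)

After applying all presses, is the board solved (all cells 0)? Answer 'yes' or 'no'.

Answer: yes

Derivation:
After press 1 at (1,2):
0 0 0 0 0
0 0 0 0 1
0 0 0 1 1
0 0 1 0 0
0 1 1 0 1

After press 2 at (2,4):
0 0 0 0 0
0 0 0 0 0
0 0 0 0 0
0 0 1 0 1
0 1 1 0 1

After press 3 at (4,4):
0 0 0 0 0
0 0 0 0 0
0 0 0 0 0
0 0 1 0 0
0 1 1 1 0

After press 4 at (4,2):
0 0 0 0 0
0 0 0 0 0
0 0 0 0 0
0 0 0 0 0
0 0 0 0 0

Lights still on: 0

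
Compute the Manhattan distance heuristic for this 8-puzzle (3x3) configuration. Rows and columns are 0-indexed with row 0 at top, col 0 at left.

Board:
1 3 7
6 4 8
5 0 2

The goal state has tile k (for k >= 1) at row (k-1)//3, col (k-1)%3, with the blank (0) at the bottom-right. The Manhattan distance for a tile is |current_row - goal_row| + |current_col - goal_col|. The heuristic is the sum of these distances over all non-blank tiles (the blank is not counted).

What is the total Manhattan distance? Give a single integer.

Tile 1: (0,0)->(0,0) = 0
Tile 3: (0,1)->(0,2) = 1
Tile 7: (0,2)->(2,0) = 4
Tile 6: (1,0)->(1,2) = 2
Tile 4: (1,1)->(1,0) = 1
Tile 8: (1,2)->(2,1) = 2
Tile 5: (2,0)->(1,1) = 2
Tile 2: (2,2)->(0,1) = 3
Sum: 0 + 1 + 4 + 2 + 1 + 2 + 2 + 3 = 15

Answer: 15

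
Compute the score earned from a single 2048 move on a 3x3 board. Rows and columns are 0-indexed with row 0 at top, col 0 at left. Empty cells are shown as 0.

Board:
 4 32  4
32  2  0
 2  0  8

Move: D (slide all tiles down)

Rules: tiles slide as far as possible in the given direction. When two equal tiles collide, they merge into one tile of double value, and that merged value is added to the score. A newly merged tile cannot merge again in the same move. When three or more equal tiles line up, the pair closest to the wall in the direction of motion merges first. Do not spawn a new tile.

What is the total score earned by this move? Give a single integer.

Answer: 0

Derivation:
Slide down:
col 0: [4, 32, 2] -> [4, 32, 2]  score +0 (running 0)
col 1: [32, 2, 0] -> [0, 32, 2]  score +0 (running 0)
col 2: [4, 0, 8] -> [0, 4, 8]  score +0 (running 0)
Board after move:
 4  0  0
32 32  4
 2  2  8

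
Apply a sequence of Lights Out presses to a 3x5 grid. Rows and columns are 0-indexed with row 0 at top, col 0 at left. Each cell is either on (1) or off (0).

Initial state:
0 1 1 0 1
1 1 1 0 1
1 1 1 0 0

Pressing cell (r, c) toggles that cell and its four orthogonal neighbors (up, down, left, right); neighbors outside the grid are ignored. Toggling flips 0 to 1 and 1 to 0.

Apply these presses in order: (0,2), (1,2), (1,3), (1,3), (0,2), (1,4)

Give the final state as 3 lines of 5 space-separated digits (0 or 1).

Answer: 0 1 0 0 0
1 0 0 0 0
1 1 0 0 1

Derivation:
After press 1 at (0,2):
0 0 0 1 1
1 1 0 0 1
1 1 1 0 0

After press 2 at (1,2):
0 0 1 1 1
1 0 1 1 1
1 1 0 0 0

After press 3 at (1,3):
0 0 1 0 1
1 0 0 0 0
1 1 0 1 0

After press 4 at (1,3):
0 0 1 1 1
1 0 1 1 1
1 1 0 0 0

After press 5 at (0,2):
0 1 0 0 1
1 0 0 1 1
1 1 0 0 0

After press 6 at (1,4):
0 1 0 0 0
1 0 0 0 0
1 1 0 0 1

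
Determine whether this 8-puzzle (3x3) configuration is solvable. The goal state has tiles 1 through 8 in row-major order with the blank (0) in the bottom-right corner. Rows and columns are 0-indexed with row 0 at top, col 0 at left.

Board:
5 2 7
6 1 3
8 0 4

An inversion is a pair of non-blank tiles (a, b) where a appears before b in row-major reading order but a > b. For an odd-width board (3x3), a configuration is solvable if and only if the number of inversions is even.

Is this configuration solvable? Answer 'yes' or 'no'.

Answer: no

Derivation:
Inversions (pairs i<j in row-major order where tile[i] > tile[j] > 0): 13
13 is odd, so the puzzle is not solvable.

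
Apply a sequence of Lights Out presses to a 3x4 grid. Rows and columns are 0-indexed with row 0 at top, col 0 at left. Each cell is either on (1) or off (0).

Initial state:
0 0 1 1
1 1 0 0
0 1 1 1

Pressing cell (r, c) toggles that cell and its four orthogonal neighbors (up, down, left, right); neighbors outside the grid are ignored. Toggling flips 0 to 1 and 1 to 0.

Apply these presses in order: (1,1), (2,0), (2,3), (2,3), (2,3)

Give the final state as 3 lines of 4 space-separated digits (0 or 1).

After press 1 at (1,1):
0 1 1 1
0 0 1 0
0 0 1 1

After press 2 at (2,0):
0 1 1 1
1 0 1 0
1 1 1 1

After press 3 at (2,3):
0 1 1 1
1 0 1 1
1 1 0 0

After press 4 at (2,3):
0 1 1 1
1 0 1 0
1 1 1 1

After press 5 at (2,3):
0 1 1 1
1 0 1 1
1 1 0 0

Answer: 0 1 1 1
1 0 1 1
1 1 0 0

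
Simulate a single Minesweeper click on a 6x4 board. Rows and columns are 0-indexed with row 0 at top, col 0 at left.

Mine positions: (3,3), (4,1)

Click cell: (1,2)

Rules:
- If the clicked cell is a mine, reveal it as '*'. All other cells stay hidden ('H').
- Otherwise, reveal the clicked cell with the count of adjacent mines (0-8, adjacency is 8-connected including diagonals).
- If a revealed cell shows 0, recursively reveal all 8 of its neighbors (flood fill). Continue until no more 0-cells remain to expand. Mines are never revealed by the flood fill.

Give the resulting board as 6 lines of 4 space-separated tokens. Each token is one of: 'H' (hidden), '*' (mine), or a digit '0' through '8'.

0 0 0 0
0 0 0 0
0 0 1 1
1 1 2 H
H H H H
H H H H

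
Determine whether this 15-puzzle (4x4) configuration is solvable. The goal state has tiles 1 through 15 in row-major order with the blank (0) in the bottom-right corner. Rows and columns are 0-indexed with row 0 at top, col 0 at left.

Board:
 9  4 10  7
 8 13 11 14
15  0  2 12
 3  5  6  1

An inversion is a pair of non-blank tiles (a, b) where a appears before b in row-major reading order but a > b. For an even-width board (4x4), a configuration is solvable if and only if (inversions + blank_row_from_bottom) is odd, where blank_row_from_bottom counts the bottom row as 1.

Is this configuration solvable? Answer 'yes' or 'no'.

Inversions: 60
Blank is in row 2 (0-indexed from top), which is row 2 counting from the bottom (bottom = 1).
60 + 2 = 62, which is even, so the puzzle is not solvable.

Answer: no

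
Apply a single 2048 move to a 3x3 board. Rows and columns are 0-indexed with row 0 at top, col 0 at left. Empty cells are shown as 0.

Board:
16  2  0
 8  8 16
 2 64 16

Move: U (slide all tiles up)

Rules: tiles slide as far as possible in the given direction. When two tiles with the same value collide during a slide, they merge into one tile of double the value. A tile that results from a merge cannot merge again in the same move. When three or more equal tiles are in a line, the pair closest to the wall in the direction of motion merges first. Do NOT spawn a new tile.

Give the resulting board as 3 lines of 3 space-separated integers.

Slide up:
col 0: [16, 8, 2] -> [16, 8, 2]
col 1: [2, 8, 64] -> [2, 8, 64]
col 2: [0, 16, 16] -> [32, 0, 0]

Answer: 16  2 32
 8  8  0
 2 64  0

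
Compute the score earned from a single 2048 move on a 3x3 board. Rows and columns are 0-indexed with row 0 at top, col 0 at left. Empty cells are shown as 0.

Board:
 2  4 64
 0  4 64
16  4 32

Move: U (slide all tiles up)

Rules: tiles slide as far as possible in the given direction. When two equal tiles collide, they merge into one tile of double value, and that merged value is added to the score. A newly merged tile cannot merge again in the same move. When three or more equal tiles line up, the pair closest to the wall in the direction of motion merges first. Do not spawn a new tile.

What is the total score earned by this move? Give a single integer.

Slide up:
col 0: [2, 0, 16] -> [2, 16, 0]  score +0 (running 0)
col 1: [4, 4, 4] -> [8, 4, 0]  score +8 (running 8)
col 2: [64, 64, 32] -> [128, 32, 0]  score +128 (running 136)
Board after move:
  2   8 128
 16   4  32
  0   0   0

Answer: 136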